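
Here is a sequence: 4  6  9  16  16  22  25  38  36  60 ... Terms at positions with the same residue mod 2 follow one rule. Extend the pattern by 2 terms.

Split by position mod 2 into 2 tracks.
Stream A: 4, 9, 16, 25, 36 — the squares 2², 3², 4², ….
Stream B: 6, 16, 22, 38, 60 — Fibonacci-style (each term is the sum of the two before it).
Position 11 → stream A, term 6 = 49.
Position 12 falls in stream B as its term 6, giving 98.

49, 98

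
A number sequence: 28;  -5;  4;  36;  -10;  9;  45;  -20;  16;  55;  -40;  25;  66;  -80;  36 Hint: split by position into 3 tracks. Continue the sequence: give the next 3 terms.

Taking every 3rd term gives 3 separate tracks.
Stream A: 28, 36, 45, 55, 66. The triangular numbers T_7, T_8, ….
Stream B: -5, -10, -20, -40, -80. Multiplying by 2 each time.
Stream C: 4, 9, 16, 25, 36. Perfect squares starting at 2².
Position 16 falls in stream A as its term 6, giving 78.
Term 17 comes from stream B (its 6th entry): -160.
Position 18 falls in stream C as its term 6, giving 49.

78, -160, 49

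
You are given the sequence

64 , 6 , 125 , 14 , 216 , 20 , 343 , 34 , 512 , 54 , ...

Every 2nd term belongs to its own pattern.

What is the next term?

Taking every 2nd term gives 2 separate tracks.
Track A: 64, 125, 216, 343, 512 (the cubes 4³, 5³, 6³, …).
Track B: 6, 14, 20, 34, 54 (Fibonacci-style (each term is the sum of the two before it)).
Term 11 comes from track A (its 6th entry): 729.

729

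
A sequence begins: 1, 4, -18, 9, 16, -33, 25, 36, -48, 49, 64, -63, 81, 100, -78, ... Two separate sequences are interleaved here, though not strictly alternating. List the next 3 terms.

Reading positions in blocks of 3 reveals the pattern AAB — 2 tracks woven together.
Track A: 1, 4, 9, 16, 25, 36, 49, 64, 81, 100 — perfect squares starting at 1².
Track B: -18, -33, -48, -63, -78 — linear: a_n = -3 − 15·n.
The 16th slot belongs to track A; its 11th term is 121.
Term 17 comes from track A (its 12th entry): 144.
The 18th slot belongs to track B; its 6th term is -93.

121, 144, -93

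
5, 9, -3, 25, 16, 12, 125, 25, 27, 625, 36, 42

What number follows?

Split by position mod 3 into 3 tracks.
Track A = 5, 25, 125, 625: powers 5^1, 5^2, 5^3, ….
Track B = 9, 16, 25, 36: the squares 3², 4², 5², ….
Track C = -3, 12, 27, 42: linear: a_n = -18 + 15·n.
Position 13 falls in track A as its term 5, giving 3125.

3125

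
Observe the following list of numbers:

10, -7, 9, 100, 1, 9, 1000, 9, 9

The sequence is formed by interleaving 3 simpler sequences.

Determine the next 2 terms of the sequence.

Split by position mod 3 into 3 tracks.
Stream A: 10, 100, 1000 (successive powers of 10).
Stream B: -7, 1, 9 (linear: a_n = -15 + 8·n).
Stream C: 9, 9, 9 (always 9).
Term 10 comes from stream A (its 4th entry): 10000.
Position 11 → stream B, term 4 = 17.

10000, 17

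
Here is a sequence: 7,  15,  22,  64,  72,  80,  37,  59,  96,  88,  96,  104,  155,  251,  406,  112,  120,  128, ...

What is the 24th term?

152

Reading positions in blocks of 6 reveals the pattern AAABBB — 2 tracks woven together.
Stream A = 7, 15, 22, 37, 59, 96, 155, 251, 406: each term equals the sum of the previous two.
Stream B = 64, 72, 80, 88, 96, 104, 112, 120, 128: arithmetic, step +8.
Term 24 comes from stream B (its 12th entry): 152.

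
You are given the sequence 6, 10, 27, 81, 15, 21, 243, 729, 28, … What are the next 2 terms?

Positions follow the repeating pattern AABB; grouping by letter gives 2 tracks.
Track A: 6, 10, 15, 21, 28. Triangular numbers starting at T_3.
Track B: 27, 81, 243, 729. Successive powers of 3.
Position 10 falls in track A as its term 6, giving 36.
Position 11 falls in track B as its term 5, giving 2187.

36, 2187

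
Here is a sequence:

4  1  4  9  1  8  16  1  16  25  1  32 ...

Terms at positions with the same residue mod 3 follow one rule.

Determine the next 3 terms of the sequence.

36, 1, 64

Taking every 3rd term gives 3 separate tracks.
Track A = 4, 9, 16, 25: perfect squares starting at 2².
Track B = 1, 1, 1, 1: constant 1.
Track C = 4, 8, 16, 32: powers of 2.
Term 13 comes from track A (its 5th entry): 36.
Position 14 falls in track B as its term 5, giving 1.
Term 15 comes from track C (its 5th entry): 64.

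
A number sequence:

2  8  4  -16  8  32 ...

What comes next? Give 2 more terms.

16, -64

Positions 1, 3, 5, … form one subsequence and positions 2, 4, 6, … form another.
Stream A: 2, 4, 8. Powers 2^1, 2^2, 2^3, ….
Stream B: 8, -16, 32. Geometric with ratio -2.
Position 7 falls in stream A as its term 4, giving 16.
Term 8 comes from stream B (its 4th entry): -64.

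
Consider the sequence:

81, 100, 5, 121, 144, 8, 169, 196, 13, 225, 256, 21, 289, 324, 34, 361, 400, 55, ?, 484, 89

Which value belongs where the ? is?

Reading positions in blocks of 3 reveals the pattern AAB — 2 tracks woven together.
Track A: 81, 100, 121, 144, 169, 196, 225, 256, 289, 324, 361, 400, ?, 484 (perfect squares starting at 9²).
Track B: 5, 8, 13, 21, 34, 55, 89 (a Fibonacci-like recurrence a_n = a_{n-1} + a_{n-2}).
Track A's pattern makes the blank 441.

441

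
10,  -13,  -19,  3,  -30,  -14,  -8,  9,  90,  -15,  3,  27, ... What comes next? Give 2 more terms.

Split by position mod 4 into 4 tracks.
Subsequence A is 10, -30, 90, which is a geometric progression (common ratio -3).
Subsequence B is -13, -14, -15, which is arithmetic with common difference −1.
Subsequence C is -19, -8, 3, which is adding 11 each time.
Subsequence D is 3, 9, 27, which is successive powers of 3.
Term 13 comes from subsequence A (its 4th entry): -270.
Term 14 comes from subsequence B (its 4th entry): -16.

-270, -16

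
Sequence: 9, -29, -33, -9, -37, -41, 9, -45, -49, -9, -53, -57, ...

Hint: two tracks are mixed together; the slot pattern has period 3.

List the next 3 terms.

Reading positions in blocks of 3 reveals the pattern ABB — 2 tracks woven together.
Track A: 9, -9, 9, -9. Oscillating between 9 and -9.
Track B: -29, -33, -37, -41, -45, -49, -53, -57. Arithmetic with common difference −4.
The 13th slot belongs to track A; its 5th term is 9.
The 14th slot belongs to track B; its 9th term is -61.
Position 15 falls in track B as its term 10, giving -65.

9, -61, -65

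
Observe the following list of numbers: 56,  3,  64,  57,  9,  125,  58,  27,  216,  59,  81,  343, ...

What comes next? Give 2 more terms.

The terms cycle through 3 interleaved subsequences.
Track A: 56, 57, 58, 59 — arithmetic with common difference +1.
Track B: 3, 9, 27, 81 — powers 3^1, 3^2, 3^3, ….
Track C: 64, 125, 216, 343 — the cubes 4³, 5³, 6³, ….
Position 13 falls in track A as its term 5, giving 60.
Position 14 falls in track B as its term 5, giving 243.

60, 243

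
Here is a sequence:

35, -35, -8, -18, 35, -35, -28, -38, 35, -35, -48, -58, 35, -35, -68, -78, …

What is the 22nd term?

Positions follow the repeating pattern AABB; grouping by letter gives 2 tracks.
Subsequence A: 35, -35, 35, -35, 35, -35, 35, -35 (the oscillation 35·(−1)^(n+1)).
Subsequence B: -8, -18, -28, -38, -48, -58, -68, -78 (linear: a_n = 2 − 10·n).
The 22nd slot belongs to subsequence A; its 12th term is -35.

-35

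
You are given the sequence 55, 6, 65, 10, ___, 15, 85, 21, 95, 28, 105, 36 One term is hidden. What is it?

75

The terms cycle through 2 interleaved subsequences.
Track A = 55, 65, ?, 85, 95, 105: adding 10 each time.
Track B = 6, 10, 15, 21, 28, 36: the triangular numbers T_3, T_4, ….
So the missing entry in track A is 75.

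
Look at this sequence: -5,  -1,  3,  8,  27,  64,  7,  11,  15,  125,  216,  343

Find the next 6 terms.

19, 23, 27, 512, 729, 1000

Reading positions in blocks of 6 reveals the pattern AAABBB — 2 tracks woven together.
Track A: -5, -1, 3, 7, 11, 15. Linear: a_n = -9 + 4·n.
Track B: 8, 27, 64, 125, 216, 343. Perfect cubes starting at 2³.
The 13th slot belongs to track A; its 7th term is 19.
Term 14 comes from track A (its 8th entry): 23.
The 15th slot belongs to track A; its 9th term is 27.
Position 16 falls in track B as its term 7, giving 512.
Term 17 comes from track B (its 8th entry): 729.
Term 18 comes from track B (its 9th entry): 1000.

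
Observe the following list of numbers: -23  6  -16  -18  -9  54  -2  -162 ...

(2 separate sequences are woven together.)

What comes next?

5

Positions 1, 3, 5, … form one subsequence and positions 2, 4, 6, … form another.
Track A: -23, -16, -9, -2 (linear: a_n = -30 + 7·n).
Track B: 6, -18, 54, -162 (geometric, ×-3 each step).
Position 9 falls in track A as its term 5, giving 5.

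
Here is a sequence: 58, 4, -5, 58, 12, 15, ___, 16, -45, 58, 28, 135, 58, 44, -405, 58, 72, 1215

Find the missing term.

58

The terms cycle through 3 interleaved subsequences.
Track A: 58, 58, ?, 58, 58, 58 (always 58).
Track B: 4, 12, 16, 28, 44, 72 (Fibonacci-style (each term is the sum of the two before it)).
Track C: -5, 15, -45, 135, -405, 1215 (multiplying by -3 each time).
The gap is track A's term 3; the rule gives 58.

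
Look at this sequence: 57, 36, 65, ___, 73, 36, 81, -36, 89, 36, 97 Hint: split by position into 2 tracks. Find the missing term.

-36

The terms cycle through 2 interleaved subsequences.
Stream A is 57, 65, 73, 81, 89, 97, which is adding 8 each time.
Stream B is 36, ?, 36, -36, 36, which is oscillating between 36 and -36.
Filling stream B at index 2 by its rule yields -36.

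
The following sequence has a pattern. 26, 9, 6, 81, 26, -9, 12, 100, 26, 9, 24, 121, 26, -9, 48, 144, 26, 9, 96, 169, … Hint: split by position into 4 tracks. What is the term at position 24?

Read the sequence 4 terms at a time; column i is its own pattern.
Stream A: 26, 26, 26, 26, 26. Always 26.
Stream B: 9, -9, 9, -9, 9. Alternating ±9.
Stream C: 6, 12, 24, 48, 96. A geometric progression (common ratio 2).
Stream D: 81, 100, 121, 144, 169. The squares 9², 10², 11², ….
Position 24 falls in stream D as its term 6, giving 196.

196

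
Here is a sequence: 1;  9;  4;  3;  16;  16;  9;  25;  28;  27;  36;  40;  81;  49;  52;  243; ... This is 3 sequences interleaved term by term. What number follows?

64

Read the sequence 3 terms at a time; column i is its own pattern.
Track A = 1, 3, 9, 27, 81, 243: successive powers of 3.
Track B = 9, 16, 25, 36, 49: the squares 3², 4², 5², ….
Track C = 4, 16, 28, 40, 52: adding 12 each time.
Position 17 falls in track B as its term 6, giving 64.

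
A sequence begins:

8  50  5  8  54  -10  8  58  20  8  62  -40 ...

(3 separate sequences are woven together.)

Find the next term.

8

Split by position mod 3: positions 1, 4, 7, … form one track, and each other residue class forms its own.
Track A: 8, 8, 8, 8. Always 8.
Track B: 50, 54, 58, 62. Arithmetic, step +4.
Track C: 5, -10, 20, -40. A geometric progression (common ratio -2).
Term 13 comes from track A (its 5th entry): 8.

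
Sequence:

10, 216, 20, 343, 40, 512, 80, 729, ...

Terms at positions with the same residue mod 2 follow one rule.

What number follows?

Split by position mod 2 into 2 tracks.
Track A: 10, 20, 40, 80 (multiplying by 2 each time).
Track B: 216, 343, 512, 729 (the cubes 6³, 7³, 8³, …).
Term 9 comes from track A (its 5th entry): 160.

160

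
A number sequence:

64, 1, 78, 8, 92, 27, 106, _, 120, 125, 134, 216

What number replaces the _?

The terms cycle through 2 interleaved subsequences.
Track A is 64, 78, 92, 106, 120, 134, which is linear: a_n = 50 + 14·n.
Track B is 1, 8, 27, ?, 125, 216, which is the cubes 1³, 2³, 3³, ….
Filling track B at index 4 by its rule yields 64.

64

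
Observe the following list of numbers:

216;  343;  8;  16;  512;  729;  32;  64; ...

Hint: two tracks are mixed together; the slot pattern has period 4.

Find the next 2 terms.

1000, 1331

The slot pattern repeats as AABB (period 4), so there are 2 interleaved tracks.
Subsequence A: 216, 343, 512, 729. The cubes 6³, 7³, 8³, ….
Subsequence B: 8, 16, 32, 64. Powers 2^3, 2^4, 2^5, ….
Position 9 → subsequence A, term 5 = 1000.
Position 10 → subsequence A, term 6 = 1331.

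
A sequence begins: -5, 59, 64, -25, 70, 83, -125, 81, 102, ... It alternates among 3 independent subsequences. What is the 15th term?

Read the sequence 3 terms at a time; column i is its own pattern.
Subsequence A: -5, -25, -125 — a geometric progression (common ratio 5).
Subsequence B: 59, 70, 81 — arithmetic, step +11.
Subsequence C: 64, 83, 102 — linear: a_n = 45 + 19·n.
The 15th slot belongs to subsequence C; its 5th term is 140.

140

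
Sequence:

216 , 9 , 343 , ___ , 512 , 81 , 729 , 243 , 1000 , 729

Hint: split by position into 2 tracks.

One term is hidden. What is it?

Taking every 2nd term gives 2 separate tracks.
Track A is 216, 343, 512, 729, 1000, which is the cubes 6³, 7³, 8³, ….
Track B is 9, ?, 81, 243, 729, which is powers of 3.
Track B's pattern makes the blank 27.

27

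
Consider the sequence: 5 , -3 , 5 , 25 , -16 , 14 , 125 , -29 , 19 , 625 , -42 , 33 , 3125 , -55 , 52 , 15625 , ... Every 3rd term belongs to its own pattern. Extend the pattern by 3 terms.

Read the sequence 3 terms at a time; column i is its own pattern.
Track A = 5, 25, 125, 625, 3125, 15625: powers of 5.
Track B = -3, -16, -29, -42, -55: arithmetic, step −13.
Track C = 5, 14, 19, 33, 52: Fibonacci-style (each term is the sum of the two before it).
Term 17 comes from track B (its 6th entry): -68.
The 18th slot belongs to track C; its 6th term is 85.
Term 19 comes from track A (its 7th entry): 78125.

-68, 85, 78125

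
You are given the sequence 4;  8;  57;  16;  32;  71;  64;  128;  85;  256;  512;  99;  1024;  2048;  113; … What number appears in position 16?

4096

Positions follow the repeating pattern AAB; grouping by letter gives 2 tracks.
Subsequence A is 4, 8, 16, 32, 64, 128, 256, 512, 1024, 2048, which is successive powers of 2.
Subsequence B is 57, 71, 85, 99, 113, which is arithmetic, step +14.
Position 16 falls in subsequence A as its term 11, giving 4096.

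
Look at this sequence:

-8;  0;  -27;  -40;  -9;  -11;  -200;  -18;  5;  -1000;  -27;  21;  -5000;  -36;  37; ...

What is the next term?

-25000

Taking every 3rd term gives 3 separate tracks.
Track A: -8, -40, -200, -1000, -5000 (a geometric progression (common ratio 5)).
Track B: 0, -9, -18, -27, -36 (linear: a_n = 9 − 9·n).
Track C: -27, -11, 5, 21, 37 (linear: a_n = -43 + 16·n).
Term 16 comes from track A (its 6th entry): -25000.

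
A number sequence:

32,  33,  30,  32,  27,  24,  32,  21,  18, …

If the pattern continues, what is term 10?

32

The slot pattern repeats as ABB (period 3), so there are 2 interleaved tracks.
Stream A = 32, 32, 32: the constant sequence 32.
Stream B = 33, 30, 27, 24, 21, 18: arithmetic, step −3.
Position 10 falls in stream A as its term 4, giving 32.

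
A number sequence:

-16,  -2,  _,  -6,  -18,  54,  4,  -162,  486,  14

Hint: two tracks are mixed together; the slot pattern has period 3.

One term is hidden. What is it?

Positions follow the repeating pattern ABB; grouping by letter gives 2 tracks.
Track A: -16, -6, 4, 14 — arithmetic with common difference +10.
Track B: -2, ?, -18, 54, -162, 486 — geometric with ratio -3.
The gap is track B's term 2; the rule gives 6.

6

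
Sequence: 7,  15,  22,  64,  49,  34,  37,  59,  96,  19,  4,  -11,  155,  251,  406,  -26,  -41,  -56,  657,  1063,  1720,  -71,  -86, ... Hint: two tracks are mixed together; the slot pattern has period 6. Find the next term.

Positions follow the repeating pattern AAABBB; grouping by letter gives 2 tracks.
Track A: 7, 15, 22, 37, 59, 96, 155, 251, 406, 657, 1063, 1720 (each term equals the sum of the previous two).
Track B: 64, 49, 34, 19, 4, -11, -26, -41, -56, -71, -86 (linear: a_n = 79 − 15·n).
Term 24 comes from track B (its 12th entry): -101.

-101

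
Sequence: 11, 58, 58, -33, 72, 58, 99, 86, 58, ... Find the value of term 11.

Taking every 3rd term gives 3 separate tracks.
Track A is 11, -33, 99, which is a geometric progression (common ratio -3).
Track B is 58, 72, 86, which is arithmetic, step +14.
Track C is 58, 58, 58, which is constant 58.
Term 11 comes from track B (its 4th entry): 100.

100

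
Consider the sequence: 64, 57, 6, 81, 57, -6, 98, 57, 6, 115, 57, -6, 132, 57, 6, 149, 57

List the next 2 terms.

-6, 166

Read the sequence 3 terms at a time; column i is its own pattern.
Stream A = 64, 81, 98, 115, 132, 149: arithmetic, step +17.
Stream B = 57, 57, 57, 57, 57, 57: the constant sequence 57.
Stream C = 6, -6, 6, -6, 6: the oscillation 6·(−1)^(n+1).
Position 18 falls in stream C as its term 6, giving -6.
Position 19 → stream A, term 7 = 166.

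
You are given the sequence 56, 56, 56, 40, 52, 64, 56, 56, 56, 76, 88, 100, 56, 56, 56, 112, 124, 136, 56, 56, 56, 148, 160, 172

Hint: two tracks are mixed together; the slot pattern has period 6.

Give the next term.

56

Reading positions in blocks of 6 reveals the pattern AAABBB — 2 tracks woven together.
Subsequence A is 56, 56, 56, 56, 56, 56, 56, 56, 56, 56, 56, 56, which is constant 56.
Subsequence B is 40, 52, 64, 76, 88, 100, 112, 124, 136, 148, 160, 172, which is arithmetic, step +12.
The 25th slot belongs to subsequence A; its 13th term is 56.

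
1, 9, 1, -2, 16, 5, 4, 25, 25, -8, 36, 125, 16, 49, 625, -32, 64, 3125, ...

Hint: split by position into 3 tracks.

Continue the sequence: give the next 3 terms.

64, 81, 15625

Split by position mod 3 into 3 tracks.
Track A: 1, -2, 4, -8, 16, -32 (geometric, ×-2 each step).
Track B: 9, 16, 25, 36, 49, 64 (perfect squares starting at 3²).
Track C: 1, 5, 25, 125, 625, 3125 (successive powers of 5).
Position 19 falls in track A as its term 7, giving 64.
Term 20 comes from track B (its 7th entry): 81.
Position 21 → track C, term 7 = 15625.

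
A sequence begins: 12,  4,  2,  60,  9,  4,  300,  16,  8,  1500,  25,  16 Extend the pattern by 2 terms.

Split by position mod 3 into 3 tracks.
Stream A is 12, 60, 300, 1500, which is geometric with ratio 5.
Stream B is 4, 9, 16, 25, which is the squares 2², 3², 4², ….
Stream C is 2, 4, 8, 16, which is powers 2^1, 2^2, 2^3, ….
Position 13 → stream A, term 5 = 7500.
The 14th slot belongs to stream B; its 5th term is 36.

7500, 36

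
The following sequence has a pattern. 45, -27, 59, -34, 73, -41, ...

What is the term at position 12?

-62

Odd-indexed and even-indexed terms follow separate rules.
Track A: 45, 59, 73 (linear: a_n = 31 + 14·n).
Track B: -27, -34, -41 (arithmetic with common difference −7).
Position 12 falls in track B as its term 6, giving -62.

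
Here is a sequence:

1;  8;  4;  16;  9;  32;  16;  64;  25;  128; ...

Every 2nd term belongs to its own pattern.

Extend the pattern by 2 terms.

36, 256

Split by position mod 2 into 2 tracks.
Track A = 1, 4, 9, 16, 25: consecutive squares n² from n = 1.
Track B = 8, 16, 32, 64, 128: powers of 2.
Position 11 falls in track A as its term 6, giving 36.
Term 12 comes from track B (its 6th entry): 256.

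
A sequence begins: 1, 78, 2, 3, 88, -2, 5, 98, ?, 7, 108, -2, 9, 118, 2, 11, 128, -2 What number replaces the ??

Split by position mod 3 into 3 tracks.
Subsequence A: 1, 3, 5, 7, 9, 11 (arithmetic with common difference +2).
Subsequence B: 78, 88, 98, 108, 118, 128 (arithmetic with common difference +10).
Subsequence C: 2, -2, ?, -2, 2, -2 (oscillating between 2 and -2).
Subsequence C's pattern makes the blank 2.

2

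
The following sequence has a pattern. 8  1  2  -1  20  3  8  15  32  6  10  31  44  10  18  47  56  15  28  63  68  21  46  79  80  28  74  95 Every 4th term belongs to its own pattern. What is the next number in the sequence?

92

Split by position mod 4: positions 1, 5, 9, … form one track, and each other residue class forms its own.
Subsequence A: 8, 20, 32, 44, 56, 68, 80. Adding 12 each time.
Subsequence B: 1, 3, 6, 10, 15, 21, 28. Triangular numbers starting at T_1.
Subsequence C: 2, 8, 10, 18, 28, 46, 74. Each term equals the sum of the previous two.
Subsequence D: -1, 15, 31, 47, 63, 79, 95. Arithmetic, step +16.
Position 29 → subsequence A, term 8 = 92.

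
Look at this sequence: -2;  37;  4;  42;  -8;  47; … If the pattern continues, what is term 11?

Taking every 2nd term gives 2 separate tracks.
Stream A: -2, 4, -8 (multiplying by -2 each time).
Stream B: 37, 42, 47 (linear: a_n = 32 + 5·n).
The 11th slot belongs to stream A; its 6th term is 64.

64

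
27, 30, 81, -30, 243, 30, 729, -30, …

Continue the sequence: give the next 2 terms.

2187, 30

Split by position mod 2 into 2 tracks.
Stream A = 27, 81, 243, 729: powers of 3.
Stream B = 30, -30, 30, -30: oscillating between 30 and -30.
Position 9 falls in stream A as its term 5, giving 2187.
Term 10 comes from stream B (its 5th entry): 30.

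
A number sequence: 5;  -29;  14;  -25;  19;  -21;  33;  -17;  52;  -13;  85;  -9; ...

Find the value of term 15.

222

Split by position mod 2 into 2 tracks.
Track A: 5, 14, 19, 33, 52, 85. A Fibonacci-like recurrence a_n = a_{n-1} + a_{n-2}.
Track B: -29, -25, -21, -17, -13, -9. Adding 4 each time.
Term 15 comes from track A (its 8th entry): 222.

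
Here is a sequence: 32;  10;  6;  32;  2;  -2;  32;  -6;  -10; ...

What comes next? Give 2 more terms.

32, -14

Reading positions in blocks of 3 reveals the pattern ABB — 2 tracks woven together.
Subsequence A = 32, 32, 32: the constant sequence 32.
Subsequence B = 10, 6, 2, -2, -6, -10: linear: a_n = 14 − 4·n.
Position 10 → subsequence A, term 4 = 32.
The 11th slot belongs to subsequence B; its 7th term is -14.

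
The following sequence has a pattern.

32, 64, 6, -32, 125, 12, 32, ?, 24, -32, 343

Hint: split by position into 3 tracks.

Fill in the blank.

Split by position mod 3: positions 1, 4, 7, … form one track, and each other residue class forms its own.
Track A: 32, -32, 32, -32 (oscillating between 32 and -32).
Track B: 64, 125, ?, 343 (consecutive cubes n³ from n = 4).
Track C: 6, 12, 24 (geometric with ratio 2).
So the missing entry in track B is 216.

216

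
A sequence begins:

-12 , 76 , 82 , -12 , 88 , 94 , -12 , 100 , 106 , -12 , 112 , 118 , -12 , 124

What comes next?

The slot pattern repeats as ABB (period 3), so there are 2 interleaved tracks.
Track A = -12, -12, -12, -12, -12: the constant sequence -12.
Track B = 76, 82, 88, 94, 100, 106, 112, 118, 124: arithmetic, step +6.
The 15th slot belongs to track B; its 10th term is 130.

130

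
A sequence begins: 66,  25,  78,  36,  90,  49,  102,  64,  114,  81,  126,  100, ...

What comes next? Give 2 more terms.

Positions 1, 3, 5, … form one subsequence and positions 2, 4, 6, … form another.
Track A = 66, 78, 90, 102, 114, 126: linear: a_n = 54 + 12·n.
Track B = 25, 36, 49, 64, 81, 100: perfect squares starting at 5².
Position 13 → track A, term 7 = 138.
Term 14 comes from track B (its 7th entry): 121.

138, 121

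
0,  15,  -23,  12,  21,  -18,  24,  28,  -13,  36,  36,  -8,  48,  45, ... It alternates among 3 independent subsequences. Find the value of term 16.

Split by position mod 3 into 3 tracks.
Track A is 0, 12, 24, 36, 48, which is arithmetic, step +12.
Track B is 15, 21, 28, 36, 45, which is the triangular numbers T_5, T_6, ….
Track C is -23, -18, -13, -8, which is linear: a_n = -28 + 5·n.
The 16th slot belongs to track A; its 6th term is 60.

60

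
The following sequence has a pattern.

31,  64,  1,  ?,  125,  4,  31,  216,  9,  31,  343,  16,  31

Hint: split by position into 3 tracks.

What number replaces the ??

The terms cycle through 3 interleaved subsequences.
Track A = 31, ?, 31, 31, 31: always 31.
Track B = 64, 125, 216, 343: consecutive cubes n³ from n = 4.
Track C = 1, 4, 9, 16: consecutive squares n² from n = 1.
The gap is track A's term 2; the rule gives 31.

31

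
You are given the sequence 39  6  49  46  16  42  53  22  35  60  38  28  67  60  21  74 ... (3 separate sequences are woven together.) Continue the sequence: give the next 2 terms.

Split by position mod 3: positions 1, 4, 7, … form one track, and each other residue class forms its own.
Stream A: 39, 46, 53, 60, 67, 74. Linear: a_n = 32 + 7·n.
Stream B: 6, 16, 22, 38, 60. A Fibonacci-like recurrence a_n = a_{n-1} + a_{n-2}.
Stream C: 49, 42, 35, 28, 21. Arithmetic, step −7.
Position 17 falls in stream B as its term 6, giving 98.
Position 18 → stream C, term 6 = 14.

98, 14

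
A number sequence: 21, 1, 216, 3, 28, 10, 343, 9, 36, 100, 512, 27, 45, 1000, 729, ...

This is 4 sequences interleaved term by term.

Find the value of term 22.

100000

Taking every 4th term gives 4 separate tracks.
Track A = 21, 28, 36, 45: triangular numbers starting at T_6.
Track B = 1, 10, 100, 1000: a geometric progression (common ratio 10).
Track C = 216, 343, 512, 729: perfect cubes starting at 6³.
Track D = 3, 9, 27: powers 3^1, 3^2, 3^3, ….
The 22nd slot belongs to track B; its 6th term is 100000.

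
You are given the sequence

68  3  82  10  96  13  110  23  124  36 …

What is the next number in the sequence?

Split by position mod 2 into 2 tracks.
Subsequence A: 68, 82, 96, 110, 124. Arithmetic with common difference +14.
Subsequence B: 3, 10, 13, 23, 36. A Fibonacci-like recurrence a_n = a_{n-1} + a_{n-2}.
Position 11 → subsequence A, term 6 = 138.

138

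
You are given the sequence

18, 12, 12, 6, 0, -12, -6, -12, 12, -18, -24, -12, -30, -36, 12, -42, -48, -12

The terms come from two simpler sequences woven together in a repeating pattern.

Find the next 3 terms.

Positions follow the repeating pattern AAB; grouping by letter gives 2 tracks.
Track A is 18, 12, 6, 0, -6, -12, -18, -24, -30, -36, -42, -48, which is arithmetic with common difference −6.
Track B is 12, -12, 12, -12, 12, -12, which is oscillating between 12 and -12.
Position 19 → track A, term 13 = -54.
Position 20 → track A, term 14 = -60.
Position 21 falls in track B as its term 7, giving 12.

-54, -60, 12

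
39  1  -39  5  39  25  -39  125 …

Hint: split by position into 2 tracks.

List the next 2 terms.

Taking every 2nd term gives 2 separate tracks.
Track A: 39, -39, 39, -39. Alternating ±39.
Track B: 1, 5, 25, 125. Successive powers of 5.
Position 9 falls in track A as its term 5, giving 39.
Position 10 → track B, term 5 = 625.

39, 625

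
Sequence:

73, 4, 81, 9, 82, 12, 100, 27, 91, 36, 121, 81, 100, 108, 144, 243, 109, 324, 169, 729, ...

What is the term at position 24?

Split by position mod 4 into 4 tracks.
Track A = 73, 82, 91, 100, 109: adding 9 each time.
Track B = 4, 12, 36, 108, 324: a geometric progression (common ratio 3).
Track C = 81, 100, 121, 144, 169: consecutive squares n² from n = 9.
Track D = 9, 27, 81, 243, 729: successive powers of 3.
Position 24 falls in track D as its term 6, giving 2187.

2187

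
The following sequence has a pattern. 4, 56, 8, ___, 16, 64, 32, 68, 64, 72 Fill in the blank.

60

Taking every 2nd term gives 2 separate tracks.
Track A = 4, 8, 16, 32, 64: successive powers of 2.
Track B = 56, ?, 64, 68, 72: arithmetic, step +4.
Filling track B at index 2 by its rule yields 60.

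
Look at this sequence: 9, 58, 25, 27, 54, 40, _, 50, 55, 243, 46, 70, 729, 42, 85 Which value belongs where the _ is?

81

Read the sequence 3 terms at a time; column i is its own pattern.
Subsequence A = 9, 27, ?, 243, 729: multiplying by 3 each time.
Subsequence B = 58, 54, 50, 46, 42: arithmetic with common difference −4.
Subsequence C = 25, 40, 55, 70, 85: adding 15 each time.
The gap is subsequence A's term 3; the rule gives 81.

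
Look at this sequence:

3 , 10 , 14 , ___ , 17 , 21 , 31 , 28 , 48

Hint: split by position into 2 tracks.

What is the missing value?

15

Positions 1, 3, 5, … form one subsequence and positions 2, 4, 6, … form another.
Track A = 3, 14, 17, 31, 48: a Fibonacci-like recurrence a_n = a_{n-1} + a_{n-2}.
Track B = 10, ?, 21, 28: the triangular numbers T_4, T_5, ….
Track B's pattern makes the blank 15.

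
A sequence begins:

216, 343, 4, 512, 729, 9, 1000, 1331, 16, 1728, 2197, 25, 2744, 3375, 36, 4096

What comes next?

The slot pattern repeats as AAB (period 3), so there are 2 interleaved tracks.
Track A: 216, 343, 512, 729, 1000, 1331, 1728, 2197, 2744, 3375, 4096 (the cubes 6³, 7³, 8³, …).
Track B: 4, 9, 16, 25, 36 (consecutive squares n² from n = 2).
The 17th slot belongs to track A; its 12th term is 4913.

4913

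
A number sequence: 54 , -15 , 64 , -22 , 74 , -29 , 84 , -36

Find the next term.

94

Taking every 2nd term gives 2 separate tracks.
Stream A: 54, 64, 74, 84 (arithmetic, step +10).
Stream B: -15, -22, -29, -36 (arithmetic with common difference −7).
Position 9 falls in stream A as its term 5, giving 94.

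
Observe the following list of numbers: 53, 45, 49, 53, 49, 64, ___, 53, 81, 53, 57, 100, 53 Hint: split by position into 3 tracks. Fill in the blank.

53

Split by position mod 3: positions 1, 4, 7, … form one track, and each other residue class forms its own.
Track A: 53, 53, ?, 53, 53 (constant 53).
Track B: 45, 49, 53, 57 (arithmetic, step +4).
Track C: 49, 64, 81, 100 (the squares 7², 8², 9², …).
So the missing entry in track A is 53.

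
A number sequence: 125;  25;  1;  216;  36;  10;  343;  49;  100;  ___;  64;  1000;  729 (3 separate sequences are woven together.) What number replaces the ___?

512

The terms cycle through 3 interleaved subsequences.
Track A is 125, 216, 343, ?, 729, which is consecutive cubes n³ from n = 5.
Track B is 25, 36, 49, 64, which is consecutive squares n² from n = 5.
Track C is 1, 10, 100, 1000, which is geometric with ratio 10.
So the missing entry in track A is 512.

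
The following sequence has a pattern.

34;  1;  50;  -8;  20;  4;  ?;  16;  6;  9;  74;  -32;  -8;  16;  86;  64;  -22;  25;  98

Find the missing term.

62

Split by position mod 4 into 4 tracks.
Stream A is 34, 20, 6, -8, -22, which is arithmetic with common difference −14.
Stream B is 1, 4, 9, 16, 25, which is perfect squares starting at 1².
Stream C is 50, ?, 74, 86, 98, which is arithmetic, step +12.
Stream D is -8, 16, -32, 64, which is multiplying by -2 each time.
Stream C's pattern makes the blank 62.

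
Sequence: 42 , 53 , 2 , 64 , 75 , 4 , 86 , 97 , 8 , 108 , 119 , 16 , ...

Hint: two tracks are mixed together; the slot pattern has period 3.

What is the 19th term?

Positions follow the repeating pattern AAB; grouping by letter gives 2 tracks.
Stream A is 42, 53, 64, 75, 86, 97, 108, 119, which is arithmetic with common difference +11.
Stream B is 2, 4, 8, 16, which is successive powers of 2.
Position 19 falls in stream A as its term 13, giving 174.

174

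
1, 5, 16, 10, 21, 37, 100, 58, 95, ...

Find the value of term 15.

649

Positions follow the repeating pattern ABB; grouping by letter gives 2 tracks.
Track A is 1, 10, 100, which is powers of 10.
Track B is 5, 16, 21, 37, 58, 95, which is each term equals the sum of the previous two.
Term 15 comes from track B (its 10th entry): 649.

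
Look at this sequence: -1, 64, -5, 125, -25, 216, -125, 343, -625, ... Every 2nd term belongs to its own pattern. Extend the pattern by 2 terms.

512, -3125

Split by position mod 2 into 2 tracks.
Subsequence A: -1, -5, -25, -125, -625 — a geometric progression (common ratio 5).
Subsequence B: 64, 125, 216, 343 — the cubes 4³, 5³, 6³, ….
The 10th slot belongs to subsequence B; its 5th term is 512.
Term 11 comes from subsequence A (its 6th entry): -3125.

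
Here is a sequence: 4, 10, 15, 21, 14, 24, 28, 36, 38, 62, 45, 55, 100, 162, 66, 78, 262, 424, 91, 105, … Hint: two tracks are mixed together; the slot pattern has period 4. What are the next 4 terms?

686, 1110, 120, 136

Positions follow the repeating pattern AABB; grouping by letter gives 2 tracks.
Track A is 4, 10, 14, 24, 38, 62, 100, 162, 262, 424, which is each term equals the sum of the previous two.
Track B is 15, 21, 28, 36, 45, 55, 66, 78, 91, 105, which is triangular numbers n(n+1)/2 for n = 5, 6, ….
Position 21 → track A, term 11 = 686.
Position 22 → track A, term 12 = 1110.
The 23rd slot belongs to track B; its 11th term is 120.
The 24th slot belongs to track B; its 12th term is 136.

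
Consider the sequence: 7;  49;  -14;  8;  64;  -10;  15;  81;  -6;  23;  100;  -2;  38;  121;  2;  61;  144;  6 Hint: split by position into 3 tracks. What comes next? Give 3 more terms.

99, 169, 10

Taking every 3rd term gives 3 separate tracks.
Track A: 7, 8, 15, 23, 38, 61 (Fibonacci-style (each term is the sum of the two before it)).
Track B: 49, 64, 81, 100, 121, 144 (consecutive squares n² from n = 7).
Track C: -14, -10, -6, -2, 2, 6 (linear: a_n = -18 + 4·n).
Position 19 falls in track A as its term 7, giving 99.
Term 20 comes from track B (its 7th entry): 169.
The 21st slot belongs to track C; its 7th term is 10.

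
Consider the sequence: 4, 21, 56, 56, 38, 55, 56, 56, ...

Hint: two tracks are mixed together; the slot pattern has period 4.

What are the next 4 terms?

Reading positions in blocks of 4 reveals the pattern AABB — 2 tracks woven together.
Stream A: 4, 21, 38, 55. Arithmetic, step +17.
Stream B: 56, 56, 56, 56. Always 56.
Position 9 falls in stream A as its term 5, giving 72.
Term 10 comes from stream A (its 6th entry): 89.
Term 11 comes from stream B (its 5th entry): 56.
Position 12 → stream B, term 6 = 56.

72, 89, 56, 56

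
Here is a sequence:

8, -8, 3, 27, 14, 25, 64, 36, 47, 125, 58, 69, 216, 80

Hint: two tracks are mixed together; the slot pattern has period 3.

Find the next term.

Positions follow the repeating pattern ABB; grouping by letter gives 2 tracks.
Subsequence A = 8, 27, 64, 125, 216: perfect cubes starting at 2³.
Subsequence B = -8, 3, 14, 25, 36, 47, 58, 69, 80: adding 11 each time.
Position 15 → subsequence B, term 10 = 91.

91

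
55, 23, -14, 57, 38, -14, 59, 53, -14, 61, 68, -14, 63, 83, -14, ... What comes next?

65

Split by position mod 3: positions 1, 4, 7, … form one track, and each other residue class forms its own.
Track A: 55, 57, 59, 61, 63 — arithmetic with common difference +2.
Track B: 23, 38, 53, 68, 83 — arithmetic, step +15.
Track C: -14, -14, -14, -14, -14 — always -14.
Term 16 comes from track A (its 6th entry): 65.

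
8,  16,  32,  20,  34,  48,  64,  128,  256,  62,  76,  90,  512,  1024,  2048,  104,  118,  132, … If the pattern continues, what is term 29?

Positions follow the repeating pattern AAABBB; grouping by letter gives 2 tracks.
Stream A: 8, 16, 32, 64, 128, 256, 512, 1024, 2048 (powers 2^3, 2^4, 2^5, …).
Stream B: 20, 34, 48, 62, 76, 90, 104, 118, 132 (arithmetic, step +14).
The 29th slot belongs to stream B; its 14th term is 202.

202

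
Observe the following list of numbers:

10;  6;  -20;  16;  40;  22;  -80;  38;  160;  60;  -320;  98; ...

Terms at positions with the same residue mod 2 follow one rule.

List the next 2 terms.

The terms cycle through 2 interleaved subsequences.
Subsequence A: 10, -20, 40, -80, 160, -320. Geometric with ratio -2.
Subsequence B: 6, 16, 22, 38, 60, 98. Each term equals the sum of the previous two.
The 13th slot belongs to subsequence A; its 7th term is 640.
Position 14 falls in subsequence B as its term 7, giving 158.

640, 158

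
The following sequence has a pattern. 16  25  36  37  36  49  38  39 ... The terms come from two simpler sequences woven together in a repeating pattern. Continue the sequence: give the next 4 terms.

64, 81, 40, 41

Positions follow the repeating pattern AABB; grouping by letter gives 2 tracks.
Track A is 16, 25, 36, 49, which is the squares 4², 5², 6², ….
Track B is 36, 37, 38, 39, which is linear: a_n = 35 + n.
The 9th slot belongs to track A; its 5th term is 64.
Term 10 comes from track A (its 6th entry): 81.
Term 11 comes from track B (its 5th entry): 40.
Term 12 comes from track B (its 6th entry): 41.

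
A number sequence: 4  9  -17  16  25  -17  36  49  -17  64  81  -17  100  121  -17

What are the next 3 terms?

Reading positions in blocks of 3 reveals the pattern AAB — 2 tracks woven together.
Subsequence A: 4, 9, 16, 25, 36, 49, 64, 81, 100, 121 — perfect squares starting at 2².
Subsequence B: -17, -17, -17, -17, -17 — constant -17.
Position 16 falls in subsequence A as its term 11, giving 144.
Term 17 comes from subsequence A (its 12th entry): 169.
Position 18 → subsequence B, term 6 = -17.

144, 169, -17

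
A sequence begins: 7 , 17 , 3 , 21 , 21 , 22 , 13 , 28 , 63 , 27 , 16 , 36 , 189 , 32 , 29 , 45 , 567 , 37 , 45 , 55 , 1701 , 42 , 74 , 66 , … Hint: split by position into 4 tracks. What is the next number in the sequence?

5103

Split by position mod 4 into 4 tracks.
Track A: 7, 21, 63, 189, 567, 1701. A geometric progression (common ratio 3).
Track B: 17, 22, 27, 32, 37, 42. Arithmetic, step +5.
Track C: 3, 13, 16, 29, 45, 74. Each term equals the sum of the previous two.
Track D: 21, 28, 36, 45, 55, 66. Triangular numbers starting at T_6.
Position 25 falls in track A as its term 7, giving 5103.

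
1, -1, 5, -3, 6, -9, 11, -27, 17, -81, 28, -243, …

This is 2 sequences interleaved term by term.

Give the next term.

Odd-indexed and even-indexed terms follow separate rules.
Subsequence A: 1, 5, 6, 11, 17, 28 — a Fibonacci-like recurrence a_n = a_{n-1} + a_{n-2}.
Subsequence B: -1, -3, -9, -27, -81, -243 — a geometric progression (common ratio 3).
The 13th slot belongs to subsequence A; its 7th term is 45.

45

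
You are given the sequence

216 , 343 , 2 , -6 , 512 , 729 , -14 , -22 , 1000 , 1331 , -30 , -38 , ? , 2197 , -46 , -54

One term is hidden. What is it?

1728

Positions follow the repeating pattern AABB; grouping by letter gives 2 tracks.
Track A: 216, 343, 512, 729, 1000, 1331, ?, 2197. Perfect cubes starting at 6³.
Track B: 2, -6, -14, -22, -30, -38, -46, -54. Linear: a_n = 10 − 8·n.
The gap is track A's term 7; the rule gives 1728.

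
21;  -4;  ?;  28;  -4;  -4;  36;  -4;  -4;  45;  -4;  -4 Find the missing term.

Positions follow the repeating pattern ABB; grouping by letter gives 2 tracks.
Track A: 21, 28, 36, 45 — the triangular numbers T_6, T_7, ….
Track B: -4, ?, -4, -4, -4, -4, -4, -4 — always -4.
The gap is track B's term 2; the rule gives -4.

-4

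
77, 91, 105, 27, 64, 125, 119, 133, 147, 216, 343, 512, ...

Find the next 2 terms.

Positions follow the repeating pattern AAABBB; grouping by letter gives 2 tracks.
Subsequence A = 77, 91, 105, 119, 133, 147: arithmetic with common difference +14.
Subsequence B = 27, 64, 125, 216, 343, 512: consecutive cubes n³ from n = 3.
Term 13 comes from subsequence A (its 7th entry): 161.
The 14th slot belongs to subsequence A; its 8th term is 175.

161, 175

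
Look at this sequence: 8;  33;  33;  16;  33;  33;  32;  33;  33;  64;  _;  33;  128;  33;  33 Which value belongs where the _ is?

33

Reading positions in blocks of 3 reveals the pattern ABB — 2 tracks woven together.
Subsequence A = 8, 16, 32, 64, 128: powers 2^3, 2^4, 2^5, ….
Subsequence B = 33, 33, 33, 33, 33, 33, ?, 33, 33, 33: always 33.
Subsequence B's pattern makes the blank 33.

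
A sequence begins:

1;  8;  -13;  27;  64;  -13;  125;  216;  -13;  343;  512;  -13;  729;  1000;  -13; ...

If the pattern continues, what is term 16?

1331

The slot pattern repeats as AAB (period 3), so there are 2 interleaved tracks.
Subsequence A: 1, 8, 27, 64, 125, 216, 343, 512, 729, 1000 — consecutive cubes n³ from n = 1.
Subsequence B: -13, -13, -13, -13, -13 — always -13.
Term 16 comes from subsequence A (its 11th entry): 1331.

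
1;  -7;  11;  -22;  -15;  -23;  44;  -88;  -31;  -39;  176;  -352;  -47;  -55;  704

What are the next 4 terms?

-1408, -63, -71, 2816

Positions follow the repeating pattern AABB; grouping by letter gives 2 tracks.
Track A is 1, -7, -15, -23, -31, -39, -47, -55, which is arithmetic with common difference −8.
Track B is 11, -22, 44, -88, 176, -352, 704, which is geometric, ×-2 each step.
Position 16 falls in track B as its term 8, giving -1408.
Position 17 falls in track A as its term 9, giving -63.
Position 18 falls in track A as its term 10, giving -71.
Position 19 → track B, term 9 = 2816.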